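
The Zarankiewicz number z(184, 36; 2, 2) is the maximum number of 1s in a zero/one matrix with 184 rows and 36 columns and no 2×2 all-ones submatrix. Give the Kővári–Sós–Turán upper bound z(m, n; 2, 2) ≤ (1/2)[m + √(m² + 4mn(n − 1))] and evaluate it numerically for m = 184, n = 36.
z(184, 36; 2, 2) ≤ (1/2)[184 + √(184² + 4·184·36·35)] = (1/2)[184 + √961216] = 582.2081

Kővári–Sós–Turán: let r_1, ..., r_184 be the row sums and z = Σ r_i the total number of 1s. Each pair of columns can share at most one row with both entries 1 (else a 2×2 all-ones block appears), so Σ_i C(r_i, 2) ≤ C(36, 2) = 630. By convexity Σ_i C(r_i, 2) ≥ 184·C(z/184, 2) = z(z − 184)/(2·184), giving z² − 184z − 184·36·35 ≤ 0 and hence z ≤ (1/2)[184 + √(33856 + 4·231840)] = (1/2)[184 + √961216] ≈ (1/2)(184 + 980.4162) = 582.2081.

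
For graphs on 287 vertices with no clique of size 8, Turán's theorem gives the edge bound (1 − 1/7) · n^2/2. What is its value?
Turán density bound = (6/7) · 287^2/2 = 35301

Turán's theorem: ex(n, K_{r+1}) is achieved by the complete r-partite Turán graph T(n, r) with parts as balanced as possible, and is at most (1 − 1/r) · n^2/2. For r = 7, n = 287: the density bound is (6/7) · 82369/2 = 35301. Since 7 ∣ 287, the Turán graph T(287, 7) has parts of equal size 41, and its edge count e(T(287, 7)) = 35301 attains the density bound exactly.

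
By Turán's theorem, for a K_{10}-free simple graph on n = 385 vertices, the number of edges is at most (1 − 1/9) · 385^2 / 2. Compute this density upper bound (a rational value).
Turán density bound = (8/9) · 385^2/2 = 592900/9 ≈ 65877.7778

Turán's theorem: ex(n, K_{r+1}) is achieved by the complete r-partite Turán graph T(n, r) with parts as balanced as possible, and is at most (1 − 1/r) · n^2/2. For r = 9, n = 385: the density bound is (8/9) · 148225/2 = 592900/9 ≈ 65877.7778. The integer-valued extremum is e(T(385, 9)) = 65877, which is strictly less than the density bound 592900/9 since 9 ∤ 385 (the parts of T(385, 9) cannot all be equal).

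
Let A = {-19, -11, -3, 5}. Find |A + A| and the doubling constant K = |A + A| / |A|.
K = |A + A| / |A| = 7/4

Enumerate A + A = {a + b : a, b ∈ A}. With |A| = 4, there are |A|^2 = 16 ordered sum pairs; collecting distinct values, A + A = {-38, -30, -22, -14, -6, 2, 10}, so |A + A| = 7. Thus K = 7/4. Here |A + A| = 2|A| − 1 = 7, the minimum possible — so K = 7/4 is minimal, which holds iff A is an arithmetic progression.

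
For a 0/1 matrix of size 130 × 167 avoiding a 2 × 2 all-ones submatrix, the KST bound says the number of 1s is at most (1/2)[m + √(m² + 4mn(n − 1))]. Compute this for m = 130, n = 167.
z(130, 167; 2, 2) ≤ (1/2)[130 + √(130² + 4·130·167·166)] = (1/2)[130 + √14432340] = 1964.496

Kővári–Sós–Turán: let r_1, ..., r_130 be the row sums and z = Σ r_i the total number of 1s. Each pair of columns can share at most one row with both entries 1 (else a 2×2 all-ones block appears), so Σ_i C(r_i, 2) ≤ C(167, 2) = 13861. By convexity Σ_i C(r_i, 2) ≥ 130·C(z/130, 2) = z(z − 130)/(2·130), giving z² − 130z − 130·167·166 ≤ 0 and hence z ≤ (1/2)[130 + √(16900 + 4·3603860)] = (1/2)[130 + √14432340] ≈ (1/2)(130 + 3798.992) = 1964.496.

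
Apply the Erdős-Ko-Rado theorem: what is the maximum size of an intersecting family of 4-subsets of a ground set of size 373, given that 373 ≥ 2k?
max |F| = C(372, 3) = 8510740

Erdős-Ko-Rado (1961): when n ≥ 2k, max |F| = C(n−1, k−1). The bound is attained by the star {A : i ∈ A} for any fixed i ∈ [n]. Here C(373−1, 4−1) = C(372, 3) = 8510740.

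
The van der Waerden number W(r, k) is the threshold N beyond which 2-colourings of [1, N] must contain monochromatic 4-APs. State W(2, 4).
W(2, 4) = 35

This is a classical value, W(2, 4) = 35, established by combining an explicit 2-colouring of {1, ..., 34} with no monochromatic 4-AP (giving the lower bound W(2, 4) > 34) and a finite case analysis / exhaustive computer search showing every 2-colouring of {1, ..., 35} has such an AP.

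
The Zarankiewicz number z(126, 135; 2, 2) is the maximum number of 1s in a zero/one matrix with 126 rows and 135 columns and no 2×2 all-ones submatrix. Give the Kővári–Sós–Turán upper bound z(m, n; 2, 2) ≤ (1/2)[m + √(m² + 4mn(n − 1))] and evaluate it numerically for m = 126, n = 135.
z(126, 135; 2, 2) ≤ (1/2)[126 + √(126² + 4·126·135·134)] = (1/2)[126 + √9133236] = 1574.0622

Kővári–Sós–Turán: let r_1, ..., r_126 be the row sums and z = Σ r_i the total number of 1s. Each pair of columns can share at most one row with both entries 1 (else a 2×2 all-ones block appears), so Σ_i C(r_i, 2) ≤ C(135, 2) = 9045. By convexity Σ_i C(r_i, 2) ≥ 126·C(z/126, 2) = z(z − 126)/(2·126), giving z² − 126z − 126·135·134 ≤ 0 and hence z ≤ (1/2)[126 + √(15876 + 4·2279340)] = (1/2)[126 + √9133236] ≈ (1/2)(126 + 3022.1244) = 1574.0622.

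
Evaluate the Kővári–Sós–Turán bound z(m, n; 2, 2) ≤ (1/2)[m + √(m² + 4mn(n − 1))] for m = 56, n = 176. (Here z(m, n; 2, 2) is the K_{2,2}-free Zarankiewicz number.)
z(56, 176; 2, 2) ≤ (1/2)[56 + √(56² + 4·56·176·175)] = (1/2)[56 + √6902336] = 1341.6149

Kővári–Sós–Turán: let r_1, ..., r_56 be the row sums and z = Σ r_i the total number of 1s. Each pair of columns can share at most one row with both entries 1 (else a 2×2 all-ones block appears), so Σ_i C(r_i, 2) ≤ C(176, 2) = 15400. By convexity Σ_i C(r_i, 2) ≥ 56·C(z/56, 2) = z(z − 56)/(2·56), giving z² − 56z − 56·176·175 ≤ 0 and hence z ≤ (1/2)[56 + √(3136 + 4·1724800)] = (1/2)[56 + √6902336] ≈ (1/2)(56 + 2627.2297) = 1341.6149.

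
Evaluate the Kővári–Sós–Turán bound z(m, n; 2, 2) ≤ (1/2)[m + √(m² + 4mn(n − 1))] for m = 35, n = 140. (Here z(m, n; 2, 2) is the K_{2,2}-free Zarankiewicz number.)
z(35, 140; 2, 2) ≤ (1/2)[35 + √(35² + 4·35·140·139)] = (1/2)[35 + √2725625] = 842.9733

Kővári–Sós–Turán: let r_1, ..., r_35 be the row sums and z = Σ r_i the total number of 1s. Each pair of columns can share at most one row with both entries 1 (else a 2×2 all-ones block appears), so Σ_i C(r_i, 2) ≤ C(140, 2) = 9730. By convexity Σ_i C(r_i, 2) ≥ 35·C(z/35, 2) = z(z − 35)/(2·35), giving z² − 35z − 35·140·139 ≤ 0 and hence z ≤ (1/2)[35 + √(1225 + 4·681100)] = (1/2)[35 + √2725625] ≈ (1/2)(35 + 1650.9467) = 842.9733.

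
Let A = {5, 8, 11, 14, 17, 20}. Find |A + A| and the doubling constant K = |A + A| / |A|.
K = |A + A| / |A| = 11/6

Enumerate A + A = {a + b : a, b ∈ A}. With |A| = 6, there are |A|^2 = 36 ordered sum pairs; collecting distinct values, A + A = {10, 13, 16, 19, 22, 25, 28, 31, 34, 37, 40}, so |A + A| = 11. Thus K = 11/6. Here |A + A| = 2|A| − 1 = 11, the minimum possible — so K = 11/6 is minimal, which holds iff A is an arithmetic progression.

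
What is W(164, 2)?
W(164, 2) = 164 + 1 = 165

A 2-term AP is any pair of integers, so a monochromatic 2-AP exists iff some colour is used at least twice. With 164 colours, the colouring i ↦ i on {1, ..., 164} uses each colour once, avoiding any monochromatic pair, so W(164, 2) > 164. For {1, ..., 165}, pigeonhole forces two integers of the same colour, which form a monochromatic 2-AP. Hence W(164, 2) = 165.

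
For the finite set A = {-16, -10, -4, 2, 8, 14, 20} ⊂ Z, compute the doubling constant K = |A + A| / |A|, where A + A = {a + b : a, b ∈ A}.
K = |A + A| / |A| = 13/7

Enumerate A + A = {a + b : a, b ∈ A}. With |A| = 7, there are |A|^2 = 49 ordered sum pairs; collecting distinct values, A + A = {-32, -26, -20, -14, -8, -2, 4, 10, 16, 22, 28, 34, 40}, so |A + A| = 13. Thus K = 13/7. Here |A + A| = 2|A| − 1 = 13, the minimum possible — so K = 13/7 is minimal, which holds iff A is an arithmetic progression.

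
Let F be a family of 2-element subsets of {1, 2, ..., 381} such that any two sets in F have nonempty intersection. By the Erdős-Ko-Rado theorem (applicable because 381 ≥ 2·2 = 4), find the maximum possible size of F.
max |F| = C(380, 1) = 380

The Erdős-Ko-Rado theorem states: for n ≥ 2k, an intersecting family of k-subsets of an n-element set has size at most C(n − 1, k − 1), with equality for 'star' families {A ⊆ [n] : |A| = k, i ∈ A} (fix an element i). For n = 381, k = 2: C(380, 1) = 380.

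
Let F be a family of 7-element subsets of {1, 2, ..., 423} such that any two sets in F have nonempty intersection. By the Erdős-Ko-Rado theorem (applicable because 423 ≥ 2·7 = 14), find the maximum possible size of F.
max |F| = C(422, 6) = 7568985974473

The Erdős-Ko-Rado theorem states: for n ≥ 2k, an intersecting family of k-subsets of an n-element set has size at most C(n − 1, k − 1), with equality for 'star' families {A ⊆ [n] : |A| = k, i ∈ A} (fix an element i). For n = 423, k = 7: C(422, 6) = 7568985974473.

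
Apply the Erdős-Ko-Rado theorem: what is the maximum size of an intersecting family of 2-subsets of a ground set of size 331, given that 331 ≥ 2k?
max |F| = C(330, 1) = 330

The Erdős-Ko-Rado theorem states: for n ≥ 2k, an intersecting family of k-subsets of an n-element set has size at most C(n − 1, k − 1), with equality for 'star' families {A ⊆ [n] : |A| = k, i ∈ A} (fix an element i). For n = 331, k = 2: C(330, 1) = 330.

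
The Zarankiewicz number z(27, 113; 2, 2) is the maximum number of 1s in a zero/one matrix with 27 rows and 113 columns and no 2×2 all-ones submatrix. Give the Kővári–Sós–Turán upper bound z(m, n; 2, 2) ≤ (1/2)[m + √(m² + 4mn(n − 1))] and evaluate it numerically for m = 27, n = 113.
z(27, 113; 2, 2) ≤ (1/2)[27 + √(27² + 4·27·113·112)] = (1/2)[27 + √1367577] = 598.2172

Kővári–Sós–Turán: let r_1, ..., r_27 be the row sums and z = Σ r_i the total number of 1s. Each pair of columns can share at most one row with both entries 1 (else a 2×2 all-ones block appears), so Σ_i C(r_i, 2) ≤ C(113, 2) = 6328. By convexity Σ_i C(r_i, 2) ≥ 27·C(z/27, 2) = z(z − 27)/(2·27), giving z² − 27z − 27·113·112 ≤ 0 and hence z ≤ (1/2)[27 + √(729 + 4·341712)] = (1/2)[27 + √1367577] ≈ (1/2)(27 + 1169.4345) = 598.2172.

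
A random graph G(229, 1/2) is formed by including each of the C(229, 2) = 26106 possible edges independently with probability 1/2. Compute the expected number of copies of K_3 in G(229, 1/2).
E[# K_3] = C(229, 3) · (1/2)^C(3, 2) = 1975354 / 2^3 = 987677/4 = 246919.25

For each 3-subset S of vertices (there are C(229, 3) = 1975354 such S), let X_S = 1 if S induces a K_3 (all C(3, 2) = 3 edges present). Then P(X_S = 1) = (1/2)^3 = 1/8. By linearity of expectation, E[# K_3] = C(229, 3) · (1/2)^3 = 1975354 / 8 = 987677/4 = 246919.25.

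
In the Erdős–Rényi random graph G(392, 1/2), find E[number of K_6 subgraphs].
E[# K_6] = C(392, 6) · (1/2)^C(6, 2) = 4849391277276 / 2^15 = 1212347819319/8192 ≈ 147991677.162964

For each 6-subset S of vertices (there are C(392, 6) = 4849391277276 such S), let X_S = 1 if S induces a K_6 (all C(6, 2) = 15 edges present). Then P(X_S = 1) = (1/2)^15 = 1/32768. By linearity of expectation, E[# K_6] = C(392, 6) · (1/2)^15 = 4849391277276 / 32768 = 1212347819319/8192 ≈ 147991677.162964.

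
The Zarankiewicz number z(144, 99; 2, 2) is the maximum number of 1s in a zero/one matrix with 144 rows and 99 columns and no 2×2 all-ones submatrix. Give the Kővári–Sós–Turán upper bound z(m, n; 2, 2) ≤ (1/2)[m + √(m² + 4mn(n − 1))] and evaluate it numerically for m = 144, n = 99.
z(144, 99; 2, 2) ≤ (1/2)[144 + √(144² + 4·144·99·98)] = (1/2)[144 + √5609088] = 1256.1757

Kővári–Sós–Turán: let r_1, ..., r_144 be the row sums and z = Σ r_i the total number of 1s. Each pair of columns can share at most one row with both entries 1 (else a 2×2 all-ones block appears), so Σ_i C(r_i, 2) ≤ C(99, 2) = 4851. By convexity Σ_i C(r_i, 2) ≥ 144·C(z/144, 2) = z(z − 144)/(2·144), giving z² − 144z − 144·99·98 ≤ 0 and hence z ≤ (1/2)[144 + √(20736 + 4·1397088)] = (1/2)[144 + √5609088] ≈ (1/2)(144 + 2368.3513) = 1256.1757.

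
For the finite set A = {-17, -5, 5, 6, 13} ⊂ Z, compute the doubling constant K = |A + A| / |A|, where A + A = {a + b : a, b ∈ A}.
K = |A + A| / |A| = 15/5 = 3

Enumerate A + A = {a + b : a, b ∈ A}. With |A| = 5, there are |A|^2 = 25 ordered sum pairs; collecting distinct values, A + A = {-34, -22, -12, -11, -10, -4, 0, 1, 8, 10, 11, 12, 18, 19, 26}, so |A + A| = 15. Thus K = 15/5 = 3. For comparison, the minimum possible |A + A| over all 5-element sets is 2·5 − 1 = 9 (so min K = 9/5), attained only by arithmetic progressions.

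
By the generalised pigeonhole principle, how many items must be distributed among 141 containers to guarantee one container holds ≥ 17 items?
n = (17 − 1)·141 + 1 = 2257

By the generalised pigeonhole principle, to guarantee some box contains ≥ r objects we need more than (r − 1) · k objects total. Threshold: n = (r − 1) · k + 1. With r = 17 and k = 141: n = 16 · 141 + 1 = 2256 + 1 = 2257. For n = 2256 = 16 · 141, we can put exactly 16 objects in every box, avoiding 17 in any single one — so 2257 is tight.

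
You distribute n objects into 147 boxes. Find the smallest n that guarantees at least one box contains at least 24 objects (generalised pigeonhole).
n = (24 − 1)·147 + 1 = 3382

By the generalised pigeonhole principle, to guarantee some box contains ≥ r objects we need more than (r − 1) · k objects total. Threshold: n = (r − 1) · k + 1. With r = 24 and k = 147: n = 23 · 147 + 1 = 3381 + 1 = 3382. For n = 3381 = 23 · 147, we can put exactly 23 objects in every box, avoiding 24 in any single one — so 3382 is tight.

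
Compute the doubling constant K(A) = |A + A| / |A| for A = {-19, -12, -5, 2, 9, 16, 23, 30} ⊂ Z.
K = |A + A| / |A| = 15/8

Enumerate A + A = {a + b : a, b ∈ A}. With |A| = 8, there are |A|^2 = 64 ordered sum pairs; collecting distinct values, A + A = {-38, -31, -24, -17, -10, -3, 4, 11, 18, 25, 32, 39, 46, 53, 60}, so |A + A| = 15. Thus K = 15/8. Here |A + A| = 2|A| − 1 = 15, the minimum possible — so K = 15/8 is minimal, which holds iff A is an arithmetic progression.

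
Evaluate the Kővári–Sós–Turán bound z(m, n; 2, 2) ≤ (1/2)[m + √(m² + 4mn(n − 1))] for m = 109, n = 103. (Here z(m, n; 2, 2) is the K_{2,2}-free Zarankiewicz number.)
z(109, 103; 2, 2) ≤ (1/2)[109 + √(109² + 4·109·103·102)] = (1/2)[109 + √4592497] = 1126.0056

Kővári–Sós–Turán: let r_1, ..., r_109 be the row sums and z = Σ r_i the total number of 1s. Each pair of columns can share at most one row with both entries 1 (else a 2×2 all-ones block appears), so Σ_i C(r_i, 2) ≤ C(103, 2) = 5253. By convexity Σ_i C(r_i, 2) ≥ 109·C(z/109, 2) = z(z − 109)/(2·109), giving z² − 109z − 109·103·102 ≤ 0 and hence z ≤ (1/2)[109 + √(11881 + 4·1145154)] = (1/2)[109 + √4592497] ≈ (1/2)(109 + 2143.0112) = 1126.0056.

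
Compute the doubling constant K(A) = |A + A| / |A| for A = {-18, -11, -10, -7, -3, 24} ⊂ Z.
K = |A + A| / |A| = 19/6

Enumerate A + A = {a + b : a, b ∈ A}. With |A| = 6, there are |A|^2 = 36 ordered sum pairs; collecting distinct values, A + A = {-36, -29, -28, -25, -22, -21, -20, -18, -17, -14, -13, -10, -6, 6, 13, 14, 17, 21, 48}, so |A + A| = 19. Thus K = 19/6. For comparison, the minimum possible |A + A| over all 6-element sets is 2·6 − 1 = 11 (so min K = 11/6), attained only by arithmetic progressions.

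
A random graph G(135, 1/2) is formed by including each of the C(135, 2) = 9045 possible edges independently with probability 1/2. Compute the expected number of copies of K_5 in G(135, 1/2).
E[# K_5] = C(135, 5) · (1/2)^C(5, 2) = 346700277 / 2^10 ≈ 338574.489258

For each 5-subset S of vertices (there are C(135, 5) = 346700277 such S), let X_S = 1 if S induces a K_5 (all C(5, 2) = 10 edges present). Then P(X_S = 1) = (1/2)^10 = 1/1024. By linearity of expectation, E[# K_5] = C(135, 5) · (1/2)^10 = 346700277 / 1024 ≈ 338574.489258.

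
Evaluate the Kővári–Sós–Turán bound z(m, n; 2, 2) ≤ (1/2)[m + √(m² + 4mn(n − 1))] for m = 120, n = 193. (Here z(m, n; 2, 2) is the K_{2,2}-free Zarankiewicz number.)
z(120, 193; 2, 2) ≤ (1/2)[120 + √(120² + 4·120·193·192)] = (1/2)[120 + √17801280] = 2169.5782

Kővári–Sós–Turán: let r_1, ..., r_120 be the row sums and z = Σ r_i the total number of 1s. Each pair of columns can share at most one row with both entries 1 (else a 2×2 all-ones block appears), so Σ_i C(r_i, 2) ≤ C(193, 2) = 18528. By convexity Σ_i C(r_i, 2) ≥ 120·C(z/120, 2) = z(z − 120)/(2·120), giving z² − 120z − 120·193·192 ≤ 0 and hence z ≤ (1/2)[120 + √(14400 + 4·4446720)] = (1/2)[120 + √17801280] ≈ (1/2)(120 + 4219.1563) = 2169.5782.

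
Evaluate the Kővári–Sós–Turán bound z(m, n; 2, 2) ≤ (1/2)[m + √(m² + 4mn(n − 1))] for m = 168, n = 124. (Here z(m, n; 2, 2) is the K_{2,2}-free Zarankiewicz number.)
z(168, 124; 2, 2) ≤ (1/2)[168 + √(168² + 4·168·124·123)] = (1/2)[168 + √10277568] = 1686.9323

Kővári–Sós–Turán: let r_1, ..., r_168 be the row sums and z = Σ r_i the total number of 1s. Each pair of columns can share at most one row with both entries 1 (else a 2×2 all-ones block appears), so Σ_i C(r_i, 2) ≤ C(124, 2) = 7626. By convexity Σ_i C(r_i, 2) ≥ 168·C(z/168, 2) = z(z − 168)/(2·168), giving z² − 168z − 168·124·123 ≤ 0 and hence z ≤ (1/2)[168 + √(28224 + 4·2562336)] = (1/2)[168 + √10277568] ≈ (1/2)(168 + 3205.8646) = 1686.9323.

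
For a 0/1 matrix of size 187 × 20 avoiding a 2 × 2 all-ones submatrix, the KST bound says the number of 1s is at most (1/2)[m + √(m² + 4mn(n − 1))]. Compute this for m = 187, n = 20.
z(187, 20; 2, 2) ≤ (1/2)[187 + √(187² + 4·187·20·19)] = (1/2)[187 + √319209] = 375.9929

Kővári–Sós–Turán: let r_1, ..., r_187 be the row sums and z = Σ r_i the total number of 1s. Each pair of columns can share at most one row with both entries 1 (else a 2×2 all-ones block appears), so Σ_i C(r_i, 2) ≤ C(20, 2) = 190. By convexity Σ_i C(r_i, 2) ≥ 187·C(z/187, 2) = z(z − 187)/(2·187), giving z² − 187z − 187·20·19 ≤ 0 and hence z ≤ (1/2)[187 + √(34969 + 4·71060)] = (1/2)[187 + √319209] ≈ (1/2)(187 + 564.9858) = 375.9929.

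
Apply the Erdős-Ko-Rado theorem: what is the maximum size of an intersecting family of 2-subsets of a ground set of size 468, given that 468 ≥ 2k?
max |F| = C(467, 1) = 467

The Erdős-Ko-Rado theorem states: for n ≥ 2k, an intersecting family of k-subsets of an n-element set has size at most C(n − 1, k − 1), with equality for 'star' families {A ⊆ [n] : |A| = k, i ∈ A} (fix an element i). For n = 468, k = 2: C(467, 1) = 467.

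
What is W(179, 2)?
W(179, 2) = 179 + 1 = 180

A 2-term AP is any pair of integers, so a monochromatic 2-AP exists iff some colour is used at least twice. With 179 colours, the colouring i ↦ i on {1, ..., 179} uses each colour once, avoiding any monochromatic pair, so W(179, 2) > 179. For {1, ..., 180}, pigeonhole forces two integers of the same colour, which form a monochromatic 2-AP. Hence W(179, 2) = 180.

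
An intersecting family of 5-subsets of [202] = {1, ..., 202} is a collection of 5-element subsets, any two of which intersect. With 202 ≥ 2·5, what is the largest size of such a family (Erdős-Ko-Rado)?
max |F| = C(201, 4) = 65998350

The Erdős-Ko-Rado theorem states: for n ≥ 2k, an intersecting family of k-subsets of an n-element set has size at most C(n − 1, k − 1), with equality for 'star' families {A ⊆ [n] : |A| = k, i ∈ A} (fix an element i). For n = 202, k = 5: C(201, 4) = 65998350.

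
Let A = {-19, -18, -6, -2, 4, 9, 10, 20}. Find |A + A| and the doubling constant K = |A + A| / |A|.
K = |A + A| / |A| = 30/8 = 15/4

Enumerate A + A = {a + b : a, b ∈ A}. With |A| = 8, there are |A|^2 = 64 ordered sum pairs; collecting distinct values, A + A = {-38, -37, -36, -25, -24, -21, -20, -15, -14, -12, -10, -9, -8, -4, -2, 1, 2, 3, 4, 7, 8, 13, 14, 18, 19, 20, 24, 29, 30, 40}, so |A + A| = 30. Thus K = 30/8 = 15/4. For comparison, the minimum possible |A + A| over all 8-element sets is 2·8 − 1 = 15 (so min K = 15/8), attained only by arithmetic progressions.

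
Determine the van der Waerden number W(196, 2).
W(196, 2) = 196 + 1 = 197

A 2-term AP is any pair of integers, so a monochromatic 2-AP exists iff some colour is used at least twice. With 196 colours, the colouring i ↦ i on {1, ..., 196} uses each colour once, avoiding any monochromatic pair, so W(196, 2) > 196. For {1, ..., 197}, pigeonhole forces two integers of the same colour, which form a monochromatic 2-AP. Hence W(196, 2) = 197.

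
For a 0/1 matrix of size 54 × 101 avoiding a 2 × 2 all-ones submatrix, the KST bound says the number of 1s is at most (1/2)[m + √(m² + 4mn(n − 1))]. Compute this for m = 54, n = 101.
z(54, 101; 2, 2) ≤ (1/2)[54 + √(54² + 4·54·101·100)] = (1/2)[54 + √2184516] = 766.0054

Kővári–Sós–Turán: let r_1, ..., r_54 be the row sums and z = Σ r_i the total number of 1s. Each pair of columns can share at most one row with both entries 1 (else a 2×2 all-ones block appears), so Σ_i C(r_i, 2) ≤ C(101, 2) = 5050. By convexity Σ_i C(r_i, 2) ≥ 54·C(z/54, 2) = z(z − 54)/(2·54), giving z² − 54z − 54·101·100 ≤ 0 and hence z ≤ (1/2)[54 + √(2916 + 4·545400)] = (1/2)[54 + √2184516] ≈ (1/2)(54 + 1478.0108) = 766.0054.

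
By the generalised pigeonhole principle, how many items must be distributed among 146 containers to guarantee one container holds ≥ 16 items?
n = (16 − 1)·146 + 1 = 2191

By the generalised pigeonhole principle, to guarantee some box contains ≥ r objects we need more than (r − 1) · k objects total. Threshold: n = (r − 1) · k + 1. With r = 16 and k = 146: n = 15 · 146 + 1 = 2190 + 1 = 2191. For n = 2190 = 15 · 146, we can put exactly 15 objects in every box, avoiding 16 in any single one — so 2191 is tight.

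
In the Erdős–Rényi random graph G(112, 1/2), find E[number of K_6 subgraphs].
E[# K_6] = C(112, 6) · (1/2)^C(6, 2) = 2392407864 / 2^15 = 299050983/4096 ≈ 73010.493896

For each 6-subset S of vertices (there are C(112, 6) = 2392407864 such S), let X_S = 1 if S induces a K_6 (all C(6, 2) = 15 edges present). Then P(X_S = 1) = (1/2)^15 = 1/32768. By linearity of expectation, E[# K_6] = C(112, 6) · (1/2)^15 = 2392407864 / 32768 = 299050983/4096 ≈ 73010.493896.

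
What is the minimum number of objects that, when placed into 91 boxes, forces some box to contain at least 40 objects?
n = (40 − 1)·91 + 1 = 3550

By the generalised pigeonhole principle, to guarantee some box contains ≥ r objects we need more than (r − 1) · k objects total. Threshold: n = (r − 1) · k + 1. With r = 40 and k = 91: n = 39 · 91 + 1 = 3549 + 1 = 3550. For n = 3549 = 39 · 91, we can put exactly 39 objects in every box, avoiding 40 in any single one — so 3550 is tight.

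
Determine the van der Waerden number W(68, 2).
W(68, 2) = 68 + 1 = 69

A 2-term AP is any pair of integers, so a monochromatic 2-AP exists iff some colour is used at least twice. With 68 colours, the colouring i ↦ i on {1, ..., 68} uses each colour once, avoiding any monochromatic pair, so W(68, 2) > 68. For {1, ..., 69}, pigeonhole forces two integers of the same colour, which form a monochromatic 2-AP. Hence W(68, 2) = 69.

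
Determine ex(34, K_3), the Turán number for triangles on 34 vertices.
ex(34, K_3) = ⌊34^2/4⌋ = 289

Mantel (1907): a triangle-free graph on n vertices has at most ⌊n^2/4⌋ edges, with equality for the complete bipartite graph K_{⌊n/2⌋, ⌈n/2⌉}. For n = 34: ⌊34^2/4⌋ = ⌊1156/4⌋ = 289. The extremal graph is K_{17, 17}, which has 17·17 = 289 edges.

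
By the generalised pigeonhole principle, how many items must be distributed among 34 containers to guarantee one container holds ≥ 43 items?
n = (43 − 1)·34 + 1 = 1429

By the generalised pigeonhole principle, to guarantee some box contains ≥ r objects we need more than (r − 1) · k objects total. Threshold: n = (r − 1) · k + 1. With r = 43 and k = 34: n = 42 · 34 + 1 = 1428 + 1 = 1429. For n = 1428 = 42 · 34, we can put exactly 42 objects in every box, avoiding 43 in any single one — so 1429 is tight.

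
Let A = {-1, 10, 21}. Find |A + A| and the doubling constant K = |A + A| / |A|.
K = |A + A| / |A| = 5/3

Enumerate A + A = {a + b : a, b ∈ A}. With |A| = 3, there are |A|^2 = 9 ordered sum pairs; collecting distinct values, A + A = {-2, 9, 20, 31, 42}, so |A + A| = 5. Thus K = 5/3. Here |A + A| = 2|A| − 1 = 5, the minimum possible — so K = 5/3 is minimal, which holds iff A is an arithmetic progression.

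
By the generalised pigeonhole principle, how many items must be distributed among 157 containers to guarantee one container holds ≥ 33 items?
n = (33 − 1)·157 + 1 = 5025

By the generalised pigeonhole principle, to guarantee some box contains ≥ r objects we need more than (r − 1) · k objects total. Threshold: n = (r − 1) · k + 1. With r = 33 and k = 157: n = 32 · 157 + 1 = 5024 + 1 = 5025. For n = 5024 = 32 · 157, we can put exactly 32 objects in every box, avoiding 33 in any single one — so 5025 is tight.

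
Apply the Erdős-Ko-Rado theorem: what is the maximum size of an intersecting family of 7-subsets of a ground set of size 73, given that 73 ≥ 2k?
max |F| = C(72, 6) = 156238908

The Erdős-Ko-Rado theorem states: for n ≥ 2k, an intersecting family of k-subsets of an n-element set has size at most C(n − 1, k − 1), with equality for 'star' families {A ⊆ [n] : |A| = k, i ∈ A} (fix an element i). For n = 73, k = 7: C(72, 6) = 156238908.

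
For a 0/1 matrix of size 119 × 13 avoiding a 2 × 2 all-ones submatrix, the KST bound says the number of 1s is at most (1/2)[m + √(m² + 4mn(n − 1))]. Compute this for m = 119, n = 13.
z(119, 13; 2, 2) ≤ (1/2)[119 + √(119² + 4·119·13·12)] = (1/2)[119 + √88417] = 208.175

Kővári–Sós–Turán: let r_1, ..., r_119 be the row sums and z = Σ r_i the total number of 1s. Each pair of columns can share at most one row with both entries 1 (else a 2×2 all-ones block appears), so Σ_i C(r_i, 2) ≤ C(13, 2) = 78. By convexity Σ_i C(r_i, 2) ≥ 119·C(z/119, 2) = z(z − 119)/(2·119), giving z² − 119z − 119·13·12 ≤ 0 and hence z ≤ (1/2)[119 + √(14161 + 4·18564)] = (1/2)[119 + √88417] ≈ (1/2)(119 + 297.35) = 208.175.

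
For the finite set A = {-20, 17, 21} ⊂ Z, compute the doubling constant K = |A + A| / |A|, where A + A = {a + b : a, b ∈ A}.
K = |A + A| / |A| = 6/3 = 2

Enumerate A + A = {a + b : a, b ∈ A}. With |A| = 3, there are |A|^2 = 9 ordered sum pairs; collecting distinct values, A + A = {-40, -3, 1, 34, 38, 42}, so |A + A| = 6. Thus K = 6/3 = 2. For comparison, the minimum possible |A + A| over all 3-element sets is 2·3 − 1 = 5 (so min K = 5/3), attained only by arithmetic progressions.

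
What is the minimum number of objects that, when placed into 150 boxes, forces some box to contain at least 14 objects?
n = (14 − 1)·150 + 1 = 1951

By the generalised pigeonhole principle, to guarantee some box contains ≥ r objects we need more than (r − 1) · k objects total. Threshold: n = (r − 1) · k + 1. With r = 14 and k = 150: n = 13 · 150 + 1 = 1950 + 1 = 1951. For n = 1950 = 13 · 150, we can put exactly 13 objects in every box, avoiding 14 in any single one — so 1951 is tight.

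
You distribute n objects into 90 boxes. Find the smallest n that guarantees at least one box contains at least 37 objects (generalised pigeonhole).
n = (37 − 1)·90 + 1 = 3241

By the generalised pigeonhole principle, to guarantee some box contains ≥ r objects we need more than (r − 1) · k objects total. Threshold: n = (r − 1) · k + 1. With r = 37 and k = 90: n = 36 · 90 + 1 = 3240 + 1 = 3241. For n = 3240 = 36 · 90, we can put exactly 36 objects in every box, avoiding 37 in any single one — so 3241 is tight.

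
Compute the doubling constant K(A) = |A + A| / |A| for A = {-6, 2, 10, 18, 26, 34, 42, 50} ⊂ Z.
K = |A + A| / |A| = 15/8

Enumerate A + A = {a + b : a, b ∈ A}. With |A| = 8, there are |A|^2 = 64 ordered sum pairs; collecting distinct values, A + A = {-12, -4, 4, 12, 20, 28, 36, 44, 52, 60, 68, 76, 84, 92, 100}, so |A + A| = 15. Thus K = 15/8. Here |A + A| = 2|A| − 1 = 15, the minimum possible — so K = 15/8 is minimal, which holds iff A is an arithmetic progression.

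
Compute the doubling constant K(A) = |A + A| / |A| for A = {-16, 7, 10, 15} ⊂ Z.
K = |A + A| / |A| = 10/4 = 5/2

Enumerate A + A = {a + b : a, b ∈ A}. With |A| = 4, there are |A|^2 = 16 ordered sum pairs; collecting distinct values, A + A = {-32, -9, -6, -1, 14, 17, 20, 22, 25, 30}, so |A + A| = 10. Thus K = 10/4 = 5/2. For comparison, the minimum possible |A + A| over all 4-element sets is 2·4 − 1 = 7 (so min K = 7/4), attained only by arithmetic progressions.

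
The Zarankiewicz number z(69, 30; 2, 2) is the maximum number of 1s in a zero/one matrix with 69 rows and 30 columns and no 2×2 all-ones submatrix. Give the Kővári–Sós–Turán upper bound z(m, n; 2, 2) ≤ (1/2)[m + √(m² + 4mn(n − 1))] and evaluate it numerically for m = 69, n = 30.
z(69, 30; 2, 2) ≤ (1/2)[69 + √(69² + 4·69·30·29)] = (1/2)[69 + √244881] = 281.9273

Kővári–Sós–Turán: let r_1, ..., r_69 be the row sums and z = Σ r_i the total number of 1s. Each pair of columns can share at most one row with both entries 1 (else a 2×2 all-ones block appears), so Σ_i C(r_i, 2) ≤ C(30, 2) = 435. By convexity Σ_i C(r_i, 2) ≥ 69·C(z/69, 2) = z(z − 69)/(2·69), giving z² − 69z − 69·30·29 ≤ 0 and hence z ≤ (1/2)[69 + √(4761 + 4·60030)] = (1/2)[69 + √244881] ≈ (1/2)(69 + 494.8545) = 281.9273.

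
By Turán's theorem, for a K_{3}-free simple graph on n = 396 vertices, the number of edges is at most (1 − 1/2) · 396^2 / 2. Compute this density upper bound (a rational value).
Turán density bound = (1/2) · 396^2/2 = 39204

Turán's theorem: ex(n, K_{r+1}) is achieved by the complete r-partite Turán graph T(n, r) with parts as balanced as possible, and is at most (1 − 1/r) · n^2/2. For r = 2, n = 396: the density bound is (1/2) · 156816/2 = 39204. Since 2 ∣ 396, the Turán graph T(396, 2) has parts of equal size 198, and its edge count e(T(396, 2)) = 39204 attains the density bound exactly.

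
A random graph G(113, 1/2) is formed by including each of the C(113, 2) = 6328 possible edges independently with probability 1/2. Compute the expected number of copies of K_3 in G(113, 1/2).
E[# K_3] = C(113, 3) · (1/2)^C(3, 2) = 234136 / 2^3 = 29267

For each 3-subset S of vertices (there are C(113, 3) = 234136 such S), let X_S = 1 if S induces a K_3 (all C(3, 2) = 3 edges present). Then P(X_S = 1) = (1/2)^3 = 1/8. By linearity of expectation, E[# K_3] = C(113, 3) · (1/2)^3 = 234136 / 8 = 29267.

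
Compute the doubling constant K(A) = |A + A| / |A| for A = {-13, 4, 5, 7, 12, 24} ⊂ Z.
K = |A + A| / |A| = 20/6 = 10/3

Enumerate A + A = {a + b : a, b ∈ A}. With |A| = 6, there are |A|^2 = 36 ordered sum pairs; collecting distinct values, A + A = {-26, -9, -8, -6, -1, 8, 9, 10, 11, 12, 14, 16, 17, 19, 24, 28, 29, 31, 36, 48}, so |A + A| = 20. Thus K = 20/6 = 10/3. For comparison, the minimum possible |A + A| over all 6-element sets is 2·6 − 1 = 11 (so min K = 11/6), attained only by arithmetic progressions.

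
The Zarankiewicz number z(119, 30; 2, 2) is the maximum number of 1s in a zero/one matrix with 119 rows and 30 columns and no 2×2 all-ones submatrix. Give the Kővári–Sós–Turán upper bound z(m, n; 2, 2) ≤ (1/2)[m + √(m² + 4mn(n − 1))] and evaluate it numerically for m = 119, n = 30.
z(119, 30; 2, 2) ≤ (1/2)[119 + √(119² + 4·119·30·29)] = (1/2)[119 + √428281] = 386.7159

Kővári–Sós–Turán: let r_1, ..., r_119 be the row sums and z = Σ r_i the total number of 1s. Each pair of columns can share at most one row with both entries 1 (else a 2×2 all-ones block appears), so Σ_i C(r_i, 2) ≤ C(30, 2) = 435. By convexity Σ_i C(r_i, 2) ≥ 119·C(z/119, 2) = z(z − 119)/(2·119), giving z² − 119z − 119·30·29 ≤ 0 and hence z ≤ (1/2)[119 + √(14161 + 4·103530)] = (1/2)[119 + √428281] ≈ (1/2)(119 + 654.4318) = 386.7159.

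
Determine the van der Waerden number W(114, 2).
W(114, 2) = 114 + 1 = 115

A 2-term AP is any pair of integers, so a monochromatic 2-AP exists iff some colour is used at least twice. With 114 colours, the colouring i ↦ i on {1, ..., 114} uses each colour once, avoiding any monochromatic pair, so W(114, 2) > 114. For {1, ..., 115}, pigeonhole forces two integers of the same colour, which form a monochromatic 2-AP. Hence W(114, 2) = 115.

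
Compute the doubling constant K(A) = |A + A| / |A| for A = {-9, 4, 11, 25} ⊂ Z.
K = |A + A| / |A| = 10/4 = 5/2

Enumerate A + A = {a + b : a, b ∈ A}. With |A| = 4, there are |A|^2 = 16 ordered sum pairs; collecting distinct values, A + A = {-18, -5, 2, 8, 15, 16, 22, 29, 36, 50}, so |A + A| = 10. Thus K = 10/4 = 5/2. For comparison, the minimum possible |A + A| over all 4-element sets is 2·4 − 1 = 7 (so min K = 7/4), attained only by arithmetic progressions.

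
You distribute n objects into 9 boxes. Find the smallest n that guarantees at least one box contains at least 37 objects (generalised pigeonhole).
n = (37 − 1)·9 + 1 = 325

By the generalised pigeonhole principle, to guarantee some box contains ≥ r objects we need more than (r − 1) · k objects total. Threshold: n = (r − 1) · k + 1. With r = 37 and k = 9: n = 36 · 9 + 1 = 324 + 1 = 325. For n = 324 = 36 · 9, we can put exactly 36 objects in every box, avoiding 37 in any single one — so 325 is tight.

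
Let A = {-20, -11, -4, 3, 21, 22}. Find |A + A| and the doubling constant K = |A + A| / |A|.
K = |A + A| / |A| = 20/6 = 10/3

Enumerate A + A = {a + b : a, b ∈ A}. With |A| = 6, there are |A|^2 = 36 ordered sum pairs; collecting distinct values, A + A = {-40, -31, -24, -22, -17, -15, -8, -1, 1, 2, 6, 10, 11, 17, 18, 24, 25, 42, 43, 44}, so |A + A| = 20. Thus K = 20/6 = 10/3. For comparison, the minimum possible |A + A| over all 6-element sets is 2·6 − 1 = 11 (so min K = 11/6), attained only by arithmetic progressions.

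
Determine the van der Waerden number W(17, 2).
W(17, 2) = 17 + 1 = 18

A 2-term AP is any pair of integers, so a monochromatic 2-AP exists iff some colour is used at least twice. With 17 colours, the colouring i ↦ i on {1, ..., 17} uses each colour once, avoiding any monochromatic pair, so W(17, 2) > 17. For {1, ..., 18}, pigeonhole forces two integers of the same colour, which form a monochromatic 2-AP. Hence W(17, 2) = 18.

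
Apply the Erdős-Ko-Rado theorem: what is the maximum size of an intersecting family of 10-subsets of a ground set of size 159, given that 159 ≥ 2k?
max |F| = C(158, 9) = 134083071186350

Erdős-Ko-Rado (1961): when n ≥ 2k, max |F| = C(n−1, k−1). The bound is attained by the star {A : i ∈ A} for any fixed i ∈ [n]. Here C(159−1, 10−1) = C(158, 9) = 134083071186350.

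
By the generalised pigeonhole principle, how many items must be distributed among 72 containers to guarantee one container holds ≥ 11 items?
n = (11 − 1)·72 + 1 = 721

By the generalised pigeonhole principle, to guarantee some box contains ≥ r objects we need more than (r − 1) · k objects total. Threshold: n = (r − 1) · k + 1. With r = 11 and k = 72: n = 10 · 72 + 1 = 720 + 1 = 721. For n = 720 = 10 · 72, we can put exactly 10 objects in every box, avoiding 11 in any single one — so 721 is tight.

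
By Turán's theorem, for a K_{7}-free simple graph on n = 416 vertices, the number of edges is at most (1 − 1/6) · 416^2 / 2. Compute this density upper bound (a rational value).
Turán density bound = (5/6) · 416^2/2 = 216320/3 ≈ 72106.6667

Turán's theorem: ex(n, K_{r+1}) is achieved by the complete r-partite Turán graph T(n, r) with parts as balanced as possible, and is at most (1 − 1/r) · n^2/2. For r = 6, n = 416: the density bound is (5/6) · 173056/2 = 216320/3 ≈ 72106.6667. The integer-valued extremum is e(T(416, 6)) = 72106, which is strictly less than the density bound 216320/3 since 6 ∤ 416 (the parts of T(416, 6) cannot all be equal).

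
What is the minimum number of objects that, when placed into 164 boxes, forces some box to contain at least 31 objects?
n = (31 − 1)·164 + 1 = 4921

By the generalised pigeonhole principle, to guarantee some box contains ≥ r objects we need more than (r − 1) · k objects total. Threshold: n = (r − 1) · k + 1. With r = 31 and k = 164: n = 30 · 164 + 1 = 4920 + 1 = 4921. For n = 4920 = 30 · 164, we can put exactly 30 objects in every box, avoiding 31 in any single one — so 4921 is tight.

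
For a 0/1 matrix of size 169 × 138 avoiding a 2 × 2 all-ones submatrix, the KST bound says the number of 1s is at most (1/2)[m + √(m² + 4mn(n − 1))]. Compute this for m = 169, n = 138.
z(169, 138; 2, 2) ≤ (1/2)[169 + √(169² + 4·169·138·137)] = (1/2)[169 + √12809017] = 1873.9844

Kővári–Sós–Turán: let r_1, ..., r_169 be the row sums and z = Σ r_i the total number of 1s. Each pair of columns can share at most one row with both entries 1 (else a 2×2 all-ones block appears), so Σ_i C(r_i, 2) ≤ C(138, 2) = 9453. By convexity Σ_i C(r_i, 2) ≥ 169·C(z/169, 2) = z(z − 169)/(2·169), giving z² − 169z − 169·138·137 ≤ 0 and hence z ≤ (1/2)[169 + √(28561 + 4·3195114)] = (1/2)[169 + √12809017] ≈ (1/2)(169 + 3578.9687) = 1873.9844.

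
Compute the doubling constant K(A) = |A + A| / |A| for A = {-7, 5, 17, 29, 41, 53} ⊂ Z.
K = |A + A| / |A| = 11/6

Enumerate A + A = {a + b : a, b ∈ A}. With |A| = 6, there are |A|^2 = 36 ordered sum pairs; collecting distinct values, A + A = {-14, -2, 10, 22, 34, 46, 58, 70, 82, 94, 106}, so |A + A| = 11. Thus K = 11/6. Here |A + A| = 2|A| − 1 = 11, the minimum possible — so K = 11/6 is minimal, which holds iff A is an arithmetic progression.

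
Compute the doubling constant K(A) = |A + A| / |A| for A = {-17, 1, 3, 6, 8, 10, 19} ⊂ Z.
K = |A + A| / |A| = 23/7

Enumerate A + A = {a + b : a, b ∈ A}. With |A| = 7, there are |A|^2 = 49 ordered sum pairs; collecting distinct values, A + A = {-34, -16, -14, -11, -9, -7, 2, 4, 6, 7, 9, 11, 12, 13, 14, 16, 18, 20, 22, 25, 27, 29, 38}, so |A + A| = 23. Thus K = 23/7. For comparison, the minimum possible |A + A| over all 7-element sets is 2·7 − 1 = 13 (so min K = 13/7), attained only by arithmetic progressions.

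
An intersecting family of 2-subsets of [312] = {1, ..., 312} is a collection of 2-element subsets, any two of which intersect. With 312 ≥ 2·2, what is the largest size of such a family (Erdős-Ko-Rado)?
max |F| = C(311, 1) = 311

Erdős-Ko-Rado (1961): when n ≥ 2k, max |F| = C(n−1, k−1). The bound is attained by the star {A : i ∈ A} for any fixed i ∈ [n]. Here C(312−1, 2−1) = C(311, 1) = 311.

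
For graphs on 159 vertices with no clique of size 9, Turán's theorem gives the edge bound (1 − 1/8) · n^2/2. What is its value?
Turán density bound = (7/8) · 159^2/2 = 176967/16 ≈ 11060.4375

Turán's theorem: ex(n, K_{r+1}) is achieved by the complete r-partite Turán graph T(n, r) with parts as balanced as possible, and is at most (1 − 1/r) · n^2/2. For r = 8, n = 159: the density bound is (7/8) · 25281/2 = 176967/16 ≈ 11060.4375. The integer-valued extremum is e(T(159, 8)) = 11060, which is strictly less than the density bound 176967/16 since 8 ∤ 159 (the parts of T(159, 8) cannot all be equal).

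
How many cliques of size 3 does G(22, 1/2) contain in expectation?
E[# K_3] = C(22, 3) · (1/2)^C(3, 2) = 1540 / 2^3 = 385/2 = 192.5

For each 3-subset S of vertices (there are C(22, 3) = 1540 such S), let X_S = 1 if S induces a K_3 (all C(3, 2) = 3 edges present). Then P(X_S = 1) = (1/2)^3 = 1/8. By linearity of expectation, E[# K_3] = C(22, 3) · (1/2)^3 = 1540 / 8 = 385/2 = 192.5.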